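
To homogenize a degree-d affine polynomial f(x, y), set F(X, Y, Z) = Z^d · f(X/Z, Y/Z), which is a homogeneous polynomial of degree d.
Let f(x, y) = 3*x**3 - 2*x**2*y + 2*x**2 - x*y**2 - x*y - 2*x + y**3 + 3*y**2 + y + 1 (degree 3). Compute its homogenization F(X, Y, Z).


F(X, Y, Z) = 3*X**3 - 2*X**2*Y + 2*X**2*Z - X*Y**2 - X*Y*Z - 2*X*Z**2 + Y**3 + 3*Y**2*Z + Y*Z**2 + Z**3

deg(f) = 3.
Substitute x = X/Z, y = Y/Z into f, then multiply by Z^3.
  monomial 3·x^3·y^0 ↦ 3·X^3·Y^0·Z^0.
  monomial -2·x^2·y^1 ↦ -2·X^2·Y^1·Z^0.
  monomial 2·x^2·y^0 ↦ 2·X^2·Y^0·Z^1.
  monomial -1·x^1·y^2 ↦ -1·X^1·Y^2·Z^0.
  monomial -1·x^1·y^1 ↦ -1·X^1·Y^1·Z^1.
  monomial -2·x^1·y^0 ↦ -2·X^1·Y^0·Z^2.
  monomial 1·x^0·y^3 ↦ 1·X^0·Y^3·Z^0.
  monomial 3·x^0·y^2 ↦ 3·X^0·Y^2·Z^1.
  monomial 1·x^0·y^1 ↦ 1·X^0·Y^1·Z^2.
  monomial 1·x^0·y^0 ↦ 1·X^0·Y^0·Z^3.
Collecting: F(X, Y, Z) = 3*X**3 - 2*X**2*Y + 2*X**2*Z - X*Y**2 - X*Y*Z - 2*X*Z**2 + Y**3 + 3*Y**2*Z + Y*Z**2 + Z**3.


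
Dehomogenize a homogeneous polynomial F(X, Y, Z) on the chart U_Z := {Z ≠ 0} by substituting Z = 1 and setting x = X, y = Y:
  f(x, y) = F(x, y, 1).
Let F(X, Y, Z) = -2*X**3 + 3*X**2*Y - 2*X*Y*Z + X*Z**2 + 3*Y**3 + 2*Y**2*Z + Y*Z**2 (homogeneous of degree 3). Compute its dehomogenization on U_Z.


f(x, y) = -2*x**3 + 3*x**2*y - 2*x*y + x + 3*y**3 + 2*y**2 + y

On U_Z we set Z = 1. Each monomial c·X^i·Y^j·Z^k in F becomes c·x^i·y^j·1^k = c·x^i·y^j.
Substituting Z = 1: F(X, Y, 1) = -2*x**3 + 3*x**2*y - 2*x*y + x + 3*y**3 + 2*y**2 + y.
Note: deg(f) ≤ deg(F) = 3; strict inequality happens when F is divisible by Z (lost terms).


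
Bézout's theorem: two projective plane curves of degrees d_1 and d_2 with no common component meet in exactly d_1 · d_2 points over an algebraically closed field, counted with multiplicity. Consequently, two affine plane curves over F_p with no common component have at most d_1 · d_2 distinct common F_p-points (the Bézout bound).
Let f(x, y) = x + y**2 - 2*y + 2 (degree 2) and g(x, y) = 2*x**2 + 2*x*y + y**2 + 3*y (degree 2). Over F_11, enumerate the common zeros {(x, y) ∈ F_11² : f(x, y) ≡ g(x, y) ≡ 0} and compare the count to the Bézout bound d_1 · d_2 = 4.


Common zeros: ∅; count = 0; Bézout bound = 4.

deg(f) = 2, deg(g) = 2, so Bézout bound = 4.
Scan x ∈ F_11. For each x, list the y ∈ F_11 with f(x, y) ≡ 0 and those with g(x, y) ≡ 0 (mod 11); the common zeros in that column are the intersection.
  x = 0: f ≡ 0 at y ∈ ∅; g ≡ 0 at y ∈ {0, 8}; common: ∅.
  x = 1: f ≡ 0 at y ∈ {4, 9}; g ≡ 0 at y ∈ ∅; common: ∅.
  x = 2: f ≡ 0 at y ∈ ∅; g ≡ 0 at y ∈ ∅; common: ∅.
  x = 3: f ≡ 0 at y ∈ ∅; g ≡ 0 at y ∈ {5, 8}; common: ∅.
  x = 4: f ≡ 0 at y ∈ ∅; g ≡ 0 at y ∈ {1, 10}; common: ∅.
  x = 5: f ≡ 0 at y ∈ {5, 8}; g ≡ 0 at y ∈ ∅; common: ∅.
  x = 6: f ≡ 0 at y ∈ {3, 10}; g ≡ 0 at y ∈ {1, 6}; common: ∅.
  x = 7: f ≡ 0 at y ∈ {6, 7}; g ≡ 0 at y ∈ ∅; common: ∅.
  x = 8: f ≡ 0 at y ∈ ∅; g ≡ 0 at y ∈ {4, 10}; common: ∅.
  x = 9: f ≡ 0 at y ∈ {0, 2}; g ≡ 0 at y ∈ ∅; common: ∅.
  x = 10: f ≡ 0 at y ∈ {1}; g ≡ 0 at y ∈ {4, 6}; common: ∅.
Collecting: common zeros = ∅, so the count is 0.
Comparison with the Bézout bound: 0 ≤ 4 = deg(f)·deg(g), as expected for curves with no common component (the affine F_11-count falls short of the bound because intersections may lie at infinity, over extension fields, or carry multiplicity).


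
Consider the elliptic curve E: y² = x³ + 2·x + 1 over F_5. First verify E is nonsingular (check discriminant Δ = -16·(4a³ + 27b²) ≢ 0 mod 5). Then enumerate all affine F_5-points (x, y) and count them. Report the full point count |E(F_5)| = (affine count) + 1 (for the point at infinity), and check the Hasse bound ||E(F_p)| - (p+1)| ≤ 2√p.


Affine points = {(0, 1), (0, 4), (1, 2), (1, 3), (3, 2), (3, 3)}; affine count = 6; |E(F_5)| = 7.

Discriminant check: Δ ∝ 4a³ + 27b² = 4·2³ + 27·1² = 4·8 + 27·1 ≡ 4 (mod 5). Nonzero ⇒ E is nonsingular.
For each x ∈ F_5, compute rhs = x³ + 2·x + 1 mod 5, then count y ∈ F_5 with y² ≡ rhs.
  x = 0: rhs = 1, matching y values: 1, 4 (2 points).
  x = 1: rhs = 4, matching y values: 2, 3 (2 points).
  x = 2: rhs = 3, matching y values: none (0 points).
  x = 3: rhs = 4, matching y values: 2, 3 (2 points).
  x = 4: rhs = 3, matching y values: none (0 points).
Total affine count: 6.
Full point count |E(F_5)| = 6 + 1 = 7.
Hasse bound: |7 − (5+1)| = |1| = 1 ≤ 2√5 ≈ 4.4721 ✓.


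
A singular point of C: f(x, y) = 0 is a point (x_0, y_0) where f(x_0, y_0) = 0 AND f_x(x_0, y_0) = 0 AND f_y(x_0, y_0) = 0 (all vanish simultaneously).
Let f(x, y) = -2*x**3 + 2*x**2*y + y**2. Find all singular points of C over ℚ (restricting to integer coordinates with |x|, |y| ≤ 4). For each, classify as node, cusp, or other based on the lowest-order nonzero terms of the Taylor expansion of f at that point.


Singular points: {(0, 0)}; classification: cusp.

Compute partial derivatives:
  f_x = -6*x**2 + 4*x*y.
  f_y = 2*x**2 + 2*y.
Scan x_0 ∈ {−4, ..., 4}. For each x_0, f_y(x_0, y) is a polynomial in y; find its integer roots y ∈ {−4, ..., 4}, then test f_x and f at those candidates.
  x = -4: f_y(-4, y) = 2*y + 32; no integer root y with |y| ≤ 4.
  x = -3: f_y(-3, y) = 2*y + 18; no integer root y with |y| ≤ 4.
  x = -2: f_y(-2, y) = 2*y + 8; vanishes at y ∈ {-4}. (-2, -4): f_x = 8 ≠ 0.
  x = -1: f_y(-1, y) = 2*y + 2; vanishes at y ∈ {-1}. (-1, -1): f_x = -2 ≠ 0.
  x = 0: f_y(0, y) = 2*y; vanishes at y ∈ {0}. (0, 0): f_x = 0, f = 0 — SINGULAR.
  x = 1: f_y(1, y) = 2*y + 2; vanishes at y ∈ {-1}. (1, -1): f_x = -10 ≠ 0.
  x = 2: f_y(2, y) = 2*y + 8; vanishes at y ∈ {-4}. (2, -4): f_x = -56 ≠ 0.
  x = 3: f_y(3, y) = 2*y + 18; no integer root y with |y| ≤ 4.
  x = 4: f_y(4, y) = 2*y + 32; no integer root y with |y| ≤ 4.
Only singular point on the grid: (0, 0).
Classify: substitute x = 0 + u, y = 0 + v and expand: f = -2*u**3 + 2*u**2*v + v**2.
No constant or linear terms (consistent with a singular point). Quadratic part: v**2. Cubic part: -2*u**3 + 2*u**2*v.
The quadratic part v**2 is a perfect square, so there is a single (double) tangent line v = 0, i.e. y = 0. Restricting the cubic part to that line (v = 0) leaves -2*u**3 ≠ 0, so f is not divisible by v and the branch is v² ≈ 2*u**3 to lowest order — this is a cusp.
Classification: cusp.


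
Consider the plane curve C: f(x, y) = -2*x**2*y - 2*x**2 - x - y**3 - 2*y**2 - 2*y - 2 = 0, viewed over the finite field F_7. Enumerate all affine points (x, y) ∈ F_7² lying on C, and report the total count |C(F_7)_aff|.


Affine F_7-points: {(0, 1), (5, 1), (6, 6)}; count = 3.

For each of the 49 pairs (x, y) ∈ F_7², evaluate f(x, y) mod 7. Record the zeros.
  x = 0: [0↦5, 1↦0, 2↦6, 3↦3, 4↦6, 5↦2, 6↦6]  zeros at y ∈ {1}
  x = 1: [0↦2, 1↦2, 2↦6, 3↦1, 4↦2, 5↦3, 6↦5]  zeros at y ∈ ∅
  x = 2: [0↦2, 1↦3, 2↦1, 3↦4, 4↦6, 5↦1, 6↦4]  zeros at y ∈ ∅
  x = 3: [0↦5, 1↦3, 2↦5, 3↦5, 4↦4, 5↦3, 6↦3]  zeros at y ∈ ∅
  x = 4: [0↦4, 1↦2, 2↦4, 3↦4, 4↦3, 5↦2, 6↦2]  zeros at y ∈ ∅
  x = 5: [0↦6, 1↦0, 2↦5, 3↦1, 4↦3, 5↦5, 6↦1]  zeros at y ∈ {1}
  x = 6: [0↦4, 1↦4, 2↦1, 3↦3, 4↦4, 5↦5, 6↦0]  zeros at y ∈ {6}
Collecting zeros: affine points = {(0, 1), (5, 1), (6, 6)}.
Total count |C(F_7)_aff| = 3.


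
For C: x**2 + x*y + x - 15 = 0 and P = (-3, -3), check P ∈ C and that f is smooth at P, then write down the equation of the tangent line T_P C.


Tangent line at P: -8*x - 3*y - 33 = 0.

Step 1: f(-3, -3) = 0, so P lies on C.
Step 2: partial derivatives
  f_x(x, y) = 2*x + y + 1, f_y(x, y) = x.
  f_x(P) = -8, f_y(P) = -3 (gradient nonzero, so P is smooth).
Step 3: tangent line at P: -8·(x − -3) + -3·(y − -3) = 0.
Expanding: -8*x - 3*y - 33 = 0.


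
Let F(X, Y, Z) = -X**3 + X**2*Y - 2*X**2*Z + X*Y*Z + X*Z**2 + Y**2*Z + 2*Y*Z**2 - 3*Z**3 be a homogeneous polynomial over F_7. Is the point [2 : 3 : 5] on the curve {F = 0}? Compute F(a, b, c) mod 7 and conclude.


F(2,3,5) ≡ 4 (mod 7); P is NOT on the curve.

Evaluate F(2, 3, 5) term-by-term (mod 7).
  -X**3 ↦ -1·8·1·1 = -8
  X**2*Y ↦ 1·4·3·1 = 12
  -2*X**2*Z ↦ -2·4·1·5 = -40
  X*Y*Z ↦ 1·2·3·5 = 30
  X*Z**2 ↦ 1·2·1·25 = 50
  Y**2*Z ↦ 1·1·9·5 = 45
  2*Y*Z**2 ↦ 2·1·3·25 = 150
  -3*Z**3 ↦ -3·1·1·125 = -375
Sum: F(2, 3, 5) = (-8) + (12) + (-40) + (30) + (50) + (45) + (150) + (-375) = -136.
Reducing mod 7: -136 ≡ 4 (mod 7).
Since F(a, b, c) ≡ 4 ≠ 0 (mod 7), P does NOT lie on the curve.


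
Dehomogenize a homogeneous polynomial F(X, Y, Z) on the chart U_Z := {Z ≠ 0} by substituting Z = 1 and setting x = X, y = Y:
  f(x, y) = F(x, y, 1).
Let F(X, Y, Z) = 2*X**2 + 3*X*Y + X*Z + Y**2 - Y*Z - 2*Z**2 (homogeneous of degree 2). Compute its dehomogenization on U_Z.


f(x, y) = 2*x**2 + 3*x*y + x + y**2 - y - 2

On U_Z we set Z = 1. Each monomial c·X^i·Y^j·Z^k in F becomes c·x^i·y^j·1^k = c·x^i·y^j.
Substituting Z = 1: F(X, Y, 1) = 2*x**2 + 3*x*y + x + y**2 - y - 2.
Note: deg(f) ≤ deg(F) = 2; strict inequality happens when F is divisible by Z (lost terms).


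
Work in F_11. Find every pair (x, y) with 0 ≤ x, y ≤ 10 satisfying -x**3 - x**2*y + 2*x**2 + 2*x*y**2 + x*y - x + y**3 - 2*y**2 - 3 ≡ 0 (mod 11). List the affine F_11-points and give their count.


Affine F_11-points: {(0, 7), (1, 9), (4, 1), (4, 5), (4, 10), (5, 3), (5, 8), (6, 2), (6, 8), (8, 6), (8, 7), (9, 7), (10, 2)}; count = 13.

For each of the 121 pairs (x, y) ∈ F_11², evaluate f(x, y) mod 11. Record the zeros.
  x = 0: [0↦8, 1↦7, 2↦8, 3↦6, 4↦7, 5↦6, 6↦9, 7↦0, 8↦7, 9↦3, 10↦5]  zeros at y ∈ {7}
  x = 1: [0↦8, 1↦9, 2↦5, 3↦2, 4↦6, 5↦1, 6↦4, 7↦10, 8↦3, 9↦0, 10↦7]  zeros at y ∈ {9}
  x = 2: [0↦6, 1↦7, 2↦7, 3↦1, 4↦6, 5↦6, 6↦7, 7↦4, 8↦3, 9↦10, 10↦9]  zeros at y ∈ ∅
  x = 3: [0↦7, 1↦6, 2↦8, 3↦8, 4↦1, 5↦4, 6↦1, 7↦9, 8↦1, 9↦5, 10↦5]  zeros at y ∈ ∅
  x = 4: [0↦5, 1↦0, 2↦2, 3↦6, 4↦7, 5↦0, 6↦2, 7↦8, 8↦2, 9↦1, 10↦0]  zeros at y ∈ {1, 5, 10}
  x = 5: [0↦5, 1↦5, 2↦5, 3↦0, 4↦7, 5↦10, 6↦4, 7↦6, 8↦0, 9↦3, 10↦10]  zeros at y ∈ {3, 8}
  x = 6: [0↦1, 1↦4, 2↦0, 3↦6, 4↦6, 5↦6, 6↦1, 7↦8, 8↦0, 9↦5, 10↦7]  zeros at y ∈ {2, 8}
  x = 7: [0↦9, 1↦2, 2↦3, 3↦7, 4↦9, 5↦4, 6↦9, 7↦8, 8↦7, 9↦1, 10↦7]  zeros at y ∈ ∅
  x = 8: [0↦1, 1↦4, 2↦8, 3↦8, 4↦10, 5↦9, 6↦0, 7↦0, 8↦4, 9↦7, 10↦4]  zeros at y ∈ {6, 7}
  x = 9: [0↦4, 1↦4, 2↦9, 3↦3, 4↦3, 5↦4, 6↦1, 7↦0, 8↦7, 9↦6, 10↦3]  zeros at y ∈ {7}
  x = 10: [0↦1, 1↦7, 2↦0, 3↦8, 4↦4, 5↦5, 6↦6, 7↦2, 8↦10, 9↦3, 10↦9]  zeros at y ∈ {2}
Collecting zeros: affine points = {(0, 7), (1, 9), (4, 1), (4, 5), (4, 10), (5, 3), (5, 8), (6, 2), (6, 8), (8, 6), (8, 7), (9, 7), (10, 2)}.
Total count |C(F_11)_aff| = 13.


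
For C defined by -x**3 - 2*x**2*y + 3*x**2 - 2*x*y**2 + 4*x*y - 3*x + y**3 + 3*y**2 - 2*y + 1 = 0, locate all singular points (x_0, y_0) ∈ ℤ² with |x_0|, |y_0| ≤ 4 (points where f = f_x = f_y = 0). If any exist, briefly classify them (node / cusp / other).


Singular points: {(1, 0)}; classification: cusp.

Compute partial derivatives:
  f_x = -3*x**2 - 4*x*y + 6*x - 2*y**2 + 4*y - 3.
  f_y = -2*x**2 - 4*x*y + 4*x + 3*y**2 + 6*y - 2.
Scan x_0 ∈ {−4, ..., 4}. For each x_0, f_y(x_0, y) is a polynomial in y; find its integer roots y ∈ {−4, ..., 4}, then test f_x and f at those candidates.
  x = -4: f_y(-4, y) = 3*y**2 + 22*y - 50; no integer root y with |y| ≤ 4.
  x = -3: f_y(-3, y) = 3*y**2 + 18*y - 32; no integer root y with |y| ≤ 4.
  x = -2: f_y(-2, y) = 3*y**2 + 14*y - 18; no integer root y with |y| ≤ 4.
  x = -1: f_y(-1, y) = 3*y**2 + 10*y - 8; vanishes at y ∈ {-4}. (-1, -4): f_x = -76 ≠ 0.
  x = 0: f_y(0, y) = 3*y**2 + 6*y - 2; no integer root y with |y| ≤ 4.
  x = 1: f_y(1, y) = 3*y**2 + 2*y; vanishes at y ∈ {0}. (1, 0): f_x = 0, f = 0 — SINGULAR.
  x = 2: f_y(2, y) = 3*y**2 - 2*y - 2; no integer root y with |y| ≤ 4.
  x = 3: f_y(3, y) = 3*y**2 - 6*y - 8; no integer root y with |y| ≤ 4.
  x = 4: f_y(4, y) = 3*y**2 - 10*y - 18; no integer root y with |y| ≤ 4.
Only singular point on the grid: (1, 0).
Classify: substitute x = 1 + u, y = 0 + v and expand: f = -u**3 - 2*u**2*v - 2*u*v**2 + v**3 + v**2.
No constant or linear terms (consistent with a singular point). Quadratic part: v**2. Cubic part: -u**3 - 2*u**2*v - 2*u*v**2 + v**3.
The quadratic part v**2 is a perfect square, so there is a single (double) tangent line v = 0, i.e. y = 0. Restricting the cubic part to that line (v = 0) leaves -u**3 ≠ 0, so f is not divisible by v and the branch is v² ≈ u**3 to lowest order — this is a cusp.
Classification: cusp.


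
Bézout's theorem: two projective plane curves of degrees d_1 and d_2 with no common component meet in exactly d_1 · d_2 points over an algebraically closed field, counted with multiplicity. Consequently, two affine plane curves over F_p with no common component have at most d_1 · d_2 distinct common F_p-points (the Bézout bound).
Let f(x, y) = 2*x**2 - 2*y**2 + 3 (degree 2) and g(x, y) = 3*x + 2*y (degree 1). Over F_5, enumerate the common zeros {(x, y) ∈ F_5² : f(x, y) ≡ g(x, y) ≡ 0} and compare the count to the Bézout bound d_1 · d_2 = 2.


Common zeros: ∅; count = 0; Bézout bound = 2.

deg(f) = 2, deg(g) = 1, so Bézout bound = 2.
Scan x ∈ F_5. For each x, list the y ∈ F_5 with f(x, y) ≡ 0 and those with g(x, y) ≡ 0 (mod 5); the common zeros in that column are the intersection.
  x = 0: f ≡ 0 at y ∈ {2, 3}; g ≡ 0 at y ∈ {0}; common: ∅.
  x = 1: f ≡ 0 at y ∈ {0}; g ≡ 0 at y ∈ {1}; common: ∅.
  x = 2: f ≡ 0 at y ∈ ∅; g ≡ 0 at y ∈ {2}; common: ∅.
  x = 3: f ≡ 0 at y ∈ ∅; g ≡ 0 at y ∈ {3}; common: ∅.
  x = 4: f ≡ 0 at y ∈ {0}; g ≡ 0 at y ∈ {4}; common: ∅.
Collecting: common zeros = ∅, so the count is 0.
Comparison with the Bézout bound: 0 ≤ 2 = deg(f)·deg(g), as expected for curves with no common component (the affine F_5-count falls short of the bound because intersections may lie at infinity, over extension fields, or carry multiplicity).


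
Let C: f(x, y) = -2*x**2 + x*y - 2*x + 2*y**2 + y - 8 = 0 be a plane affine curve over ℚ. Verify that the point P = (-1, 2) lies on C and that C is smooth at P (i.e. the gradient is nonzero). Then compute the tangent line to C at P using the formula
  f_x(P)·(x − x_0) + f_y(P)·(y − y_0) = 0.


Tangent line at P: 4*x + 8*y - 12 = 0.

Step 1: f(-1, 2) = 0, so P lies on C.
Step 2: partial derivatives
  f_x(x, y) = -4*x + y - 2, f_y(x, y) = x + 4*y + 1.
  f_x(P) = 4, f_y(P) = 8 (gradient nonzero, so P is smooth).
Step 3: tangent line at P: 4·(x − -1) + 8·(y − 2) = 0.
Expanding: 4*x + 8*y - 12 = 0.


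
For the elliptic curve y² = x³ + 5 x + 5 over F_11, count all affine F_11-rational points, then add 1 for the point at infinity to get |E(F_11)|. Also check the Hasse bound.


Affine points = {(0, 4), (0, 7), (1, 0), (2, 1), (2, 10), (3, 5), (3, 6), (4, 1), (4, 10), (5, 1), (5, 10), (6, 3), (6, 8), (7, 3), (7, 8), (9, 3), (9, 8)}; affine count = 17; |E(F_11)| = 18.

Discriminant check: Δ ∝ 4a³ + 27b² = 4·5³ + 27·5² = 4·125 + 27·25 ≡ 9 (mod 11). Nonzero ⇒ E is nonsingular.
For each x ∈ F_11, compute rhs = x³ + 5·x + 5 mod 11, then count y ∈ F_11 with y² ≡ rhs.
  x = 0: rhs = 5, matching y values: 4, 7 (2 points).
  x = 1: rhs = 0, matching y values: 0 (1 points).
  x = 2: rhs = 1, matching y values: 1, 10 (2 points).
  x = 3: rhs = 3, matching y values: 5, 6 (2 points).
  x = 4: rhs = 1, matching y values: 1, 10 (2 points).
  x = 5: rhs = 1, matching y values: 1, 10 (2 points).
  x = 6: rhs = 9, matching y values: 3, 8 (2 points).
  x = 7: rhs = 9, matching y values: 3, 8 (2 points).
  x = 8: rhs = 7, matching y values: none (0 points).
  x = 9: rhs = 9, matching y values: 3, 8 (2 points).
  x = 10: rhs = 10, matching y values: none (0 points).
Total affine count: 17.
Full point count |E(F_11)| = 17 + 1 = 18.
Hasse bound: |18 − (11+1)| = |6| = 6 ≤ 2√11 ≈ 6.6332 ✓.


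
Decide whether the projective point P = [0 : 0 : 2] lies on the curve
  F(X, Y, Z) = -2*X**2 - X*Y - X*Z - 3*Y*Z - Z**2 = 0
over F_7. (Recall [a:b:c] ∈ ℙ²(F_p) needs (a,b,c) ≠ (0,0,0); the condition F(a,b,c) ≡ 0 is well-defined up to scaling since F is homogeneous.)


F(0,0,2) ≡ 3 (mod 7); P is NOT on the curve.

Evaluate F(0, 0, 2) term-by-term (mod 7).
  -2*X**2 ↦ -2·0·1·1 = 0
  -X*Y ↦ -1·0·0·1 = 0
  -X*Z ↦ -1·0·1·2 = 0
  -3*Y*Z ↦ -3·1·0·2 = 0
  -Z**2 ↦ -1·1·1·4 = -4
Sum: F(0, 0, 2) = (0) + (0) + (0) + (0) + (-4) = -4.
Reducing mod 7: -4 ≡ 3 (mod 7).
Since F(a, b, c) ≡ 3 ≠ 0 (mod 7), P does NOT lie on the curve.


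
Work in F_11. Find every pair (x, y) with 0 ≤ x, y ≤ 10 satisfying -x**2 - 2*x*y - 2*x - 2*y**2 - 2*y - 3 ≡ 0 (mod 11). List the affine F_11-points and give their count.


Affine F_11-points: {(1, 2), (1, 7), (2, 0), (2, 8), (4, 2), (4, 4), (5, 7), (5, 9), (7, 0), (7, 3), (8, 4), (8, 9)}; count = 12.

For each of the 121 pairs (x, y) ∈ F_11², evaluate f(x, y) mod 11. Record the zeros.
  x = 0: [0↦8, 1↦4, 2↦7, 3↦6, 4↦1, 5↦3, 6↦1, 7↦6, 8↦7, 9↦4, 10↦8]  zeros at y ∈ ∅
  x = 1: [0↦5, 1↦10, 2↦0, 3↦8, 4↦1, 5↦1, 6↦8, 7↦0, 8↦10, 9↦5, 10↦7]  zeros at y ∈ {2, 7}
  x = 2: [0↦0, 1↦3, 2↦2, 3↦8, 4↦10, 5↦8, 6↦2, 7↦3, 8↦0, 9↦4, 10↦4]  zeros at y ∈ {0, 8}
  x = 3: [0↦4, 1↦5, 2↦2, 3↦6, 4↦6, 5↦2, 6↦5, 7↦4, 8↦10, 9↦1, 10↦10]  zeros at y ∈ ∅
  x = 4: [0↦6, 1↦5, 2↦0, 3↦2, 4↦0, 5↦5, 6↦6, 7↦3, 8↦7, 9↦7, 10↦3]  zeros at y ∈ {2, 4}
  x = 5: [0↦6, 1↦3, 2↦7, 3↦7, 4↦3, 5↦6, 6↦5, 7↦0, 8↦2, 9↦0, 10↦5]  zeros at y ∈ {7, 9}
  x = 6: [0↦4, 1↦10, 2↦1, 3↦10, 4↦4, 5↦5, 6↦2, 7↦6, 8↦6, 9↦2, 10↦5]  zeros at y ∈ ∅
  x = 7: [0↦0, 1↦4, 2↦4, 3↦0, 4↦3, 5↦2, 6↦8, 7↦10, 8↦8, 9↦2, 10↦3]  zeros at y ∈ {0, 3}
  x = 8: [0↦5, 1↦7, 2↦5, 3↦10, 4↦0, 5↦8, 6↦1, 7↦1, 8↦8, 9↦0, 10↦10]  zeros at y ∈ {4, 9}
  x = 9: [0↦8, 1↦8, 2↦4, 3↦7, 4↦6, 5↦1, 6↦3, 7↦1, 8↦6, 9↦7, 10↦4]  zeros at y ∈ ∅
  x = 10: [0↦9, 1↦7, 2↦1, 3↦2, 4↦10, 5↦3, 6↦3, 7↦10, 8↦2, 9↦1, 10↦7]  zeros at y ∈ ∅
Collecting zeros: affine points = {(1, 2), (1, 7), (2, 0), (2, 8), (4, 2), (4, 4), (5, 7), (5, 9), (7, 0), (7, 3), (8, 4), (8, 9)}.
Total count |C(F_11)_aff| = 12.


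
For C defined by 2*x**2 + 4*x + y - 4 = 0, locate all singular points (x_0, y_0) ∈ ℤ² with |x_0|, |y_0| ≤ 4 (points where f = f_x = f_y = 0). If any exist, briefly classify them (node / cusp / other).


No singular points in the scanned grid; C is smooth there.

Compute partial derivatives:
  f_x = 4*x + 4.
  f_y = 1.
f_y = 1 is a nonzero constant, so f_y never vanishes: no point (x, y) can satisfy f = f_x = f_y = 0. In particular no (x, y) ∈ {−4, ..., 4}² is singular; the curve is smooth.


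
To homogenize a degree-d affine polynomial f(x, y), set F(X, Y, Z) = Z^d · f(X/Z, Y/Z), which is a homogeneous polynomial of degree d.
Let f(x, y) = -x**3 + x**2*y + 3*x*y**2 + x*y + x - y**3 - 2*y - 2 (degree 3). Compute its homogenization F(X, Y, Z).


F(X, Y, Z) = -X**3 + X**2*Y + 3*X*Y**2 + X*Y*Z + X*Z**2 - Y**3 - 2*Y*Z**2 - 2*Z**3

deg(f) = 3.
Substitute x = X/Z, y = Y/Z into f, then multiply by Z^3.
  monomial -1·x^3·y^0 ↦ -1·X^3·Y^0·Z^0.
  monomial 1·x^2·y^1 ↦ 1·X^2·Y^1·Z^0.
  monomial 3·x^1·y^2 ↦ 3·X^1·Y^2·Z^0.
  monomial 1·x^1·y^1 ↦ 1·X^1·Y^1·Z^1.
  monomial 1·x^1·y^0 ↦ 1·X^1·Y^0·Z^2.
  monomial -1·x^0·y^3 ↦ -1·X^0·Y^3·Z^0.
  monomial -2·x^0·y^1 ↦ -2·X^0·Y^1·Z^2.
  monomial -2·x^0·y^0 ↦ -2·X^0·Y^0·Z^3.
Collecting: F(X, Y, Z) = -X**3 + X**2*Y + 3*X*Y**2 + X*Y*Z + X*Z**2 - Y**3 - 2*Y*Z**2 - 2*Z**3.


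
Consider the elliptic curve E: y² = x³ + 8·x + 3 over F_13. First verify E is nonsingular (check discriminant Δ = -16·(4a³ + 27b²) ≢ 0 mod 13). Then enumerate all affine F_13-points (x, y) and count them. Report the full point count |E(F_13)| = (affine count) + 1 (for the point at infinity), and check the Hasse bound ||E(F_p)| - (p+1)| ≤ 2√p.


Affine points = {(0, 4), (0, 9), (1, 5), (1, 8), (2, 1), (2, 12), (5, 5), (5, 8), (7, 5), (7, 8), (10, 2), (10, 11)}; affine count = 12; |E(F_13)| = 13.

Discriminant check: Δ ∝ 4a³ + 27b² = 4·8³ + 27·3² = 4·512 + 27·9 ≡ 3 (mod 13). Nonzero ⇒ E is nonsingular.
For each x ∈ F_13, compute rhs = x³ + 8·x + 3 mod 13, then count y ∈ F_13 with y² ≡ rhs.
  x = 0: rhs = 3, matching y values: 4, 9 (2 points).
  x = 1: rhs = 12, matching y values: 5, 8 (2 points).
  x = 2: rhs = 1, matching y values: 1, 12 (2 points).
  x = 3: rhs = 2, matching y values: none (0 points).
  x = 4: rhs = 8, matching y values: none (0 points).
  x = 5: rhs = 12, matching y values: 5, 8 (2 points).
  x = 6: rhs = 7, matching y values: none (0 points).
  x = 7: rhs = 12, matching y values: 5, 8 (2 points).
  x = 8: rhs = 7, matching y values: none (0 points).
  x = 9: rhs = 11, matching y values: none (0 points).
  x = 10: rhs = 4, matching y values: 2, 11 (2 points).
  x = 11: rhs = 5, matching y values: none (0 points).
  x = 12: rhs = 7, matching y values: none (0 points).
Total affine count: 12.
Full point count |E(F_13)| = 12 + 1 = 13.
Hasse bound: |13 − (13+1)| = |-1| = 1 ≤ 2√13 ≈ 7.2111 ✓.


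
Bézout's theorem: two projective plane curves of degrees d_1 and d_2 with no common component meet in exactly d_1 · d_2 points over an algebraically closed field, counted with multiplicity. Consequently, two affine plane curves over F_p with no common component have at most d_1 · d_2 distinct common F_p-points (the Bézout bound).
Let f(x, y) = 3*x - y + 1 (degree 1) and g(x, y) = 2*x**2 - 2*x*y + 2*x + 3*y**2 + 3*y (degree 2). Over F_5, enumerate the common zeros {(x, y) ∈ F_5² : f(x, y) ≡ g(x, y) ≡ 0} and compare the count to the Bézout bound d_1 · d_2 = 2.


Common zeros: ∅; count = 0; Bézout bound = 2.

deg(f) = 1, deg(g) = 2, so Bézout bound = 2.
Scan x ∈ F_5. For each x, list the y ∈ F_5 with f(x, y) ≡ 0 and those with g(x, y) ≡ 0 (mod 5); the common zeros in that column are the intersection.
  x = 0: f ≡ 0 at y ∈ {1}; g ≡ 0 at y ∈ {0, 4}; common: ∅.
  x = 1: f ≡ 0 at y ∈ {4}; g ≡ 0 at y ∈ ∅; common: ∅.
  x = 2: f ≡ 0 at y ∈ {2}; g ≡ 0 at y ∈ ∅; common: ∅.
  x = 3: f ≡ 0 at y ∈ {0}; g ≡ 0 at y ∈ {2, 4}; common: ∅.
  x = 4: f ≡ 0 at y ∈ {3}; g ≡ 0 at y ∈ {0}; common: ∅.
Collecting: common zeros = ∅, so the count is 0.
Comparison with the Bézout bound: 0 ≤ 2 = deg(f)·deg(g), as expected for curves with no common component (the affine F_5-count falls short of the bound because intersections may lie at infinity, over extension fields, or carry multiplicity).


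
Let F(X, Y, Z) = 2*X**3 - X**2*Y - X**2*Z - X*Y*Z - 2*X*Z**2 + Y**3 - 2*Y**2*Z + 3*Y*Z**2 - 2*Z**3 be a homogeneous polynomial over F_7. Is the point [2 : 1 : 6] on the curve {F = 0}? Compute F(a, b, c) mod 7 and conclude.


F(2,1,6) ≡ 1 (mod 7); P is NOT on the curve.

Evaluate F(2, 1, 6) term-by-term (mod 7).
  2*X**3 ↦ 2·8·1·1 = 16
  -X**2*Y ↦ -1·4·1·1 = -4
  -X**2*Z ↦ -1·4·1·6 = -24
  -X*Y*Z ↦ -1·2·1·6 = -12
  -2*X*Z**2 ↦ -2·2·1·36 = -144
  Y**3 ↦ 1·1·1·1 = 1
  -2*Y**2*Z ↦ -2·1·1·6 = -12
  3*Y*Z**2 ↦ 3·1·1·36 = 108
  -2*Z**3 ↦ -2·1·1·216 = -432
Sum: F(2, 1, 6) = (16) + (-4) + (-24) + (-12) + (-144) + (1) + (-12) + (108) + (-432) = -503.
Reducing mod 7: -503 ≡ 1 (mod 7).
Since F(a, b, c) ≡ 1 ≠ 0 (mod 7), P does NOT lie on the curve.


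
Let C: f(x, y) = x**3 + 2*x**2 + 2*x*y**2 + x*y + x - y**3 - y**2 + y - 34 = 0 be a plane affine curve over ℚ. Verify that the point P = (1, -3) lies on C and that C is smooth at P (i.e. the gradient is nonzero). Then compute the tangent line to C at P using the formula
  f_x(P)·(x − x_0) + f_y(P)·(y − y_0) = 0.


Tangent line at P: 23*x - 31*y - 116 = 0.

Step 1: f(1, -3) = 0, so P lies on C.
Step 2: partial derivatives
  f_x(x, y) = 3*x**2 + 4*x + 2*y**2 + y + 1, f_y(x, y) = 4*x*y + x - 3*y**2 - 2*y + 1.
  f_x(P) = 23, f_y(P) = -31 (gradient nonzero, so P is smooth).
Step 3: tangent line at P: 23·(x − 1) + -31·(y − -3) = 0.
Expanding: 23*x - 31*y - 116 = 0.


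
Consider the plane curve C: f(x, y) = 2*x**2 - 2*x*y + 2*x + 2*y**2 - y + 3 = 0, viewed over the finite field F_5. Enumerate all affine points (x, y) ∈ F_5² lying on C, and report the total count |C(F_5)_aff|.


Affine F_5-points: {(2, 0)}; count = 1.

For each of the 25 pairs (x, y) ∈ F_5², evaluate f(x, y) mod 5. Record the zeros.
  x = 0: [0↦3, 1↦4, 2↦4, 3↦3, 4↦1]  zeros at y ∈ ∅
  x = 1: [0↦2, 1↦1, 2↦4, 3↦1, 4↦2]  zeros at y ∈ ∅
  x = 2: [0↦0, 1↦2, 2↦3, 3↦3, 4↦2]  zeros at y ∈ {0}
  x = 3: [0↦2, 1↦2, 2↦1, 3↦4, 4↦1]  zeros at y ∈ ∅
  x = 4: [0↦3, 1↦1, 2↦3, 3↦4, 4↦4]  zeros at y ∈ ∅
Collecting zeros: affine points = {(2, 0)}.
Total count |C(F_5)_aff| = 1.


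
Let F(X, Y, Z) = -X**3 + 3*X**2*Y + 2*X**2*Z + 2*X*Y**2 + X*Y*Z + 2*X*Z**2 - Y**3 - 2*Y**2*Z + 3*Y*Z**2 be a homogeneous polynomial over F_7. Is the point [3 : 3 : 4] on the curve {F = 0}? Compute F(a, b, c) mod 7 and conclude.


F(3,3,4) ≡ 0 (mod 7); P is on the curve.

Evaluate F(3, 3, 4) term-by-term (mod 7).
  -X**3 ↦ -1·27·1·1 = -27
  3*X**2*Y ↦ 3·9·3·1 = 81
  2*X**2*Z ↦ 2·9·1·4 = 72
  2*X*Y**2 ↦ 2·3·9·1 = 54
  X*Y*Z ↦ 1·3·3·4 = 36
  2*X*Z**2 ↦ 2·3·1·16 = 96
  -Y**3 ↦ -1·1·27·1 = -27
  -2*Y**2*Z ↦ -2·1·9·4 = -72
  3*Y*Z**2 ↦ 3·1·3·16 = 144
Sum: F(3, 3, 4) = (-27) + (81) + (72) + (54) + (36) + (96) + (-27) + (-72) + (144) = 357.
Reducing mod 7: 357 ≡ 0 (mod 7).
Since F(a, b, c) ≡ 0 (mod 7), P lies on the curve.


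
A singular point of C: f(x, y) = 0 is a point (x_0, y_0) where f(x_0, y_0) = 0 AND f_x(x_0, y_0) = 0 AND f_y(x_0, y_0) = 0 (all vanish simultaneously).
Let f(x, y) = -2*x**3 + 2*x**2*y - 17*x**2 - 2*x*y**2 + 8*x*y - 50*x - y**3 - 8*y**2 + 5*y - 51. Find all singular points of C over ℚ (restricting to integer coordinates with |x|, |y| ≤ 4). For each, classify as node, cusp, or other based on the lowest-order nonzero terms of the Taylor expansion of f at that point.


Singular points: {(-3, -1)}; classification: node.

Compute partial derivatives:
  f_x = -6*x**2 + 4*x*y - 34*x - 2*y**2 + 8*y - 50.
  f_y = 2*x**2 - 4*x*y + 8*x - 3*y**2 - 16*y + 5.
Scan x_0 ∈ {−4, ..., 4}. For each x_0, f_y(x_0, y) is a polynomial in y; find its integer roots y ∈ {−4, ..., 4}, then test f_x and f at those candidates.
  x = -4: f_y(-4, y) = 5 - 3*y**2; no integer root y with |y| ≤ 4.
  x = -3: f_y(-3, y) = -3*y**2 - 4*y - 1; vanishes at y ∈ {-1}. (-3, -1): f_x = 0, f = 0 — SINGULAR.
  x = -2: f_y(-2, y) = -3*y**2 - 8*y - 3; no integer root y with |y| ≤ 4.
  x = -1: f_y(-1, y) = -3*y**2 - 12*y - 1; no integer root y with |y| ≤ 4.
  x = 0: f_y(0, y) = -3*y**2 - 16*y + 5; no integer root y with |y| ≤ 4.
  x = 1: f_y(1, y) = -3*y**2 - 20*y + 15; no integer root y with |y| ≤ 4.
  x = 2: f_y(2, y) = -3*y**2 - 24*y + 29; no integer root y with |y| ≤ 4.
  x = 3: f_y(3, y) = -3*y**2 - 28*y + 47; no integer root y with |y| ≤ 4.
  x = 4: f_y(4, y) = -3*y**2 - 32*y + 69; no integer root y with |y| ≤ 4.
Only singular point on the grid: (-3, -1).
Classify: substitute x = -3 + u, y = -1 + v and expand: f = -2*u**3 + 2*u**2*v - u**2 - 2*u*v**2 - v**3 + v**2.
No constant or linear terms (consistent with a singular point). Quadratic part: -u**2 + v**2. Cubic part: -2*u**3 + 2*u**2*v - 2*u*v**2 - v**3.
The quadratic part v**2 - u**2 = (v − u)(v + u) splits into two distinct linear factors, so there are two distinct tangent lines y − -1 = ±(x − -3) — this is a node (ordinary double point).
Classification: node.


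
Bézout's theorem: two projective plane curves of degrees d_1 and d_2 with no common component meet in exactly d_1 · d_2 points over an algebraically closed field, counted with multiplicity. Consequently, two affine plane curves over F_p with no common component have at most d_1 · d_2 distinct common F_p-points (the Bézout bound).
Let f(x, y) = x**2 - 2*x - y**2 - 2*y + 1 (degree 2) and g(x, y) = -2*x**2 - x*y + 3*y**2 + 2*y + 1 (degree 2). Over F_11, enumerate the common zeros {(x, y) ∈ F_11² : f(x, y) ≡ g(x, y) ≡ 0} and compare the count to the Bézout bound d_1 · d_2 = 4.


Common zeros: {(7, 1), (7, 8)}; count = 2; Bézout bound = 4.

deg(f) = 2, deg(g) = 2, so Bézout bound = 4.
Scan x ∈ F_11. For each x, list the y ∈ F_11 with f(x, y) ≡ 0 and those with g(x, y) ≡ 0 (mod 11); the common zeros in that column are the intersection.
  x = 0: f ≡ 0 at y ∈ ∅; g ≡ 0 at y ∈ {6, 8}; common: ∅.
  x = 1: f ≡ 0 at y ∈ {0, 9}; g ≡ 0 at y ∈ ∅; common: ∅.
  x = 2: f ≡ 0 at y ∈ ∅; g ≡ 0 at y ∈ ∅; common: ∅.
  x = 3: f ≡ 0 at y ∈ {3, 6}; g ≡ 0 at y ∈ ∅; common: ∅.
  x = 4: f ≡ 0 at y ∈ ∅; g ≡ 0 at y ∈ ∅; common: ∅.
  x = 5: f ≡ 0 at y ∈ ∅; g ≡ 0 at y ∈ {5, 7}; common: ∅.
  x = 6: f ≡ 0 at y ∈ {1, 8}; g ≡ 0 at y ∈ ∅; common: ∅.
  x = 7: f ≡ 0 at y ∈ {1, 8}; g ≡ 0 at y ∈ {1, 8}; common: {1, 8}.
  x = 8: f ≡ 0 at y ∈ ∅; g ≡ 0 at y ∈ {6, 7}; common: ∅.
  x = 9: f ≡ 0 at y ∈ ∅; g ≡ 0 at y ∈ {1, 5}; common: ∅.
  x = 10: f ≡ 0 at y ∈ {3, 6}; g ≡ 0 at y ∈ ∅; common: ∅.
Collecting: common zeros = {(7, 1), (7, 8)}, so the count is 2.
Comparison with the Bézout bound: 2 ≤ 4 = deg(f)·deg(g), as expected for curves with no common component (the affine F_11-count falls short of the bound because intersections may lie at infinity, over extension fields, or carry multiplicity).


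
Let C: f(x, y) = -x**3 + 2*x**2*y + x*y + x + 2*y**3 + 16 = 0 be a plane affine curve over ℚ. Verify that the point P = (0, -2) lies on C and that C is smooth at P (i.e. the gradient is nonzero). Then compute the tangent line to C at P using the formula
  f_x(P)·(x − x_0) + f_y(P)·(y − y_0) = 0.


Tangent line at P: -x + 24*y + 48 = 0.

Step 1: f(0, -2) = 0, so P lies on C.
Step 2: partial derivatives
  f_x(x, y) = -3*x**2 + 4*x*y + y + 1, f_y(x, y) = 2*x**2 + x + 6*y**2.
  f_x(P) = -1, f_y(P) = 24 (gradient nonzero, so P is smooth).
Step 3: tangent line at P: -1·(x − 0) + 24·(y − -2) = 0.
Expanding: -x + 24*y + 48 = 0.


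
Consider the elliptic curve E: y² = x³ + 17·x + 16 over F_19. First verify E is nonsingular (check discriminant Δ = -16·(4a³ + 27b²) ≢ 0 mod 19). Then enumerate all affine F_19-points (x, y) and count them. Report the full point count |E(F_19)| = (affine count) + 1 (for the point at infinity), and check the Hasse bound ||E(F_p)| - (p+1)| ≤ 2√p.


Affine points = {(0, 4), (0, 15), (2, 1), (2, 18), (5, 6), (5, 13), (6, 7), (6, 12), (9, 9), (9, 10), (15, 6), (15, 13), (18, 6), (18, 13)}; affine count = 14; |E(F_19)| = 15.

Discriminant check: Δ ∝ 4a³ + 27b² = 4·17³ + 27·16² = 4·4913 + 27·256 ≡ 2 (mod 19). Nonzero ⇒ E is nonsingular.
For each x ∈ F_19, compute rhs = x³ + 17·x + 16 mod 19, then count y ∈ F_19 with y² ≡ rhs.
  x = 0: rhs = 16, matching y values: 4, 15 (2 points).
  x = 1: rhs = 15, matching y values: none (0 points).
  x = 2: rhs = 1, matching y values: 1, 18 (2 points).
  x = 3: rhs = 18, matching y values: none (0 points).
  x = 4: rhs = 15, matching y values: none (0 points).
  x = 5: rhs = 17, matching y values: 6, 13 (2 points).
  x = 6: rhs = 11, matching y values: 7, 12 (2 points).
  x = 7: rhs = 3, matching y values: none (0 points).
  x = 8: rhs = 18, matching y values: none (0 points).
  x = 9: rhs = 5, matching y values: 9, 10 (2 points).
  x = 10: rhs = 8, matching y values: none (0 points).
  x = 11: rhs = 14, matching y values: none (0 points).
  x = 12: rhs = 10, matching y values: none (0 points).
  x = 13: rhs = 2, matching y values: none (0 points).
  x = 14: rhs = 15, matching y values: none (0 points).
  x = 15: rhs = 17, matching y values: 6, 13 (2 points).
  x = 16: rhs = 14, matching y values: none (0 points).
  x = 17: rhs = 12, matching y values: none (0 points).
  x = 18: rhs = 17, matching y values: 6, 13 (2 points).
Total affine count: 14.
Full point count |E(F_19)| = 14 + 1 = 15.
Hasse bound: |15 − (19+1)| = |-5| = 5 ≤ 2√19 ≈ 8.7178 ✓.


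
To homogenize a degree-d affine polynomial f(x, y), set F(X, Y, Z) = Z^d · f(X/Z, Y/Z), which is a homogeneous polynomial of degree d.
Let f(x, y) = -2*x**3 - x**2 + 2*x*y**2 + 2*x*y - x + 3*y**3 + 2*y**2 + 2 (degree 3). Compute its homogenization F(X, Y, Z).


F(X, Y, Z) = -2*X**3 - X**2*Z + 2*X*Y**2 + 2*X*Y*Z - X*Z**2 + 3*Y**3 + 2*Y**2*Z + 2*Z**3

deg(f) = 3.
Substitute x = X/Z, y = Y/Z into f, then multiply by Z^3.
  monomial -2·x^3·y^0 ↦ -2·X^3·Y^0·Z^0.
  monomial -1·x^2·y^0 ↦ -1·X^2·Y^0·Z^1.
  monomial 2·x^1·y^2 ↦ 2·X^1·Y^2·Z^0.
  monomial 2·x^1·y^1 ↦ 2·X^1·Y^1·Z^1.
  monomial -1·x^1·y^0 ↦ -1·X^1·Y^0·Z^2.
  monomial 3·x^0·y^3 ↦ 3·X^0·Y^3·Z^0.
  monomial 2·x^0·y^2 ↦ 2·X^0·Y^2·Z^1.
  monomial 2·x^0·y^0 ↦ 2·X^0·Y^0·Z^3.
Collecting: F(X, Y, Z) = -2*X**3 - X**2*Z + 2*X*Y**2 + 2*X*Y*Z - X*Z**2 + 3*Y**3 + 2*Y**2*Z + 2*Z**3.


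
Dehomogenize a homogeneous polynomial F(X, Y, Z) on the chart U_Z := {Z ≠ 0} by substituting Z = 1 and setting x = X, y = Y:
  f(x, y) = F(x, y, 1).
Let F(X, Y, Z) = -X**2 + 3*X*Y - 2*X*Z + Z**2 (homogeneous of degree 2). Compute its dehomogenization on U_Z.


f(x, y) = -x**2 + 3*x*y - 2*x + 1

On U_Z we set Z = 1. Each monomial c·X^i·Y^j·Z^k in F becomes c·x^i·y^j·1^k = c·x^i·y^j.
Substituting Z = 1: F(X, Y, 1) = -x**2 + 3*x*y - 2*x + 1.
Note: deg(f) ≤ deg(F) = 2; strict inequality happens when F is divisible by Z (lost terms).


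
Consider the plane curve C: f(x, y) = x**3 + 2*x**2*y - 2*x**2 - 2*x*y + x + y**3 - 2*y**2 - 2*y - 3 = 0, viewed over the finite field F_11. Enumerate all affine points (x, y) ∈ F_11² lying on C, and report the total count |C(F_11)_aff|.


Affine F_11-points: {(0, 3), (1, 3), (2, 1), (3, 8), (4, 0), (4, 2), (5, 0), (6, 3), (7, 1), (10, 4)}; count = 10.

For each of the 121 pairs (x, y) ∈ F_11², evaluate f(x, y) mod 11. Record the zeros.
  x = 0: [0↦8, 1↦5, 2↦4, 3↦0, 4↦10, 5↦7, 6↦8, 7↦8, 8↦2, 9↦7, 10↦7]  zeros at y ∈ {3}
  x = 1: [0↦8, 1↦5, 2↦4, 3↦0, 4↦10, 5↦7, 6↦8, 7↦8, 8↦2, 9↦7, 10↦7]  zeros at y ∈ {3}
  x = 2: [0↦10, 1↦0, 2↦3, 3↦3, 4↦6, 5↦7, 6↦1, 7↦5, 8↦3, 9↦1, 10↦5]  zeros at y ∈ {1}
  x = 3: [0↦9, 1↦7, 2↦7, 3↦4, 4↦4, 5↦2, 6↦4, 7↦5, 8↦0, 9↦6, 10↦7]  zeros at y ∈ {8}
  x = 4: [0↦0, 1↦10, 2↦0, 3↦9, 4↦10, 5↦9, 6↦1, 7↦3, 8↦10, 9↦6, 10↦8]  zeros at y ∈ {0, 2}
  x = 5: [0↦0, 1↦4, 2↦10, 3↦2, 4↦8, 5↦1, 6↦9, 7↦5, 8↦6, 9↦7, 10↦3]  zeros at y ∈ {0}
  x = 6: [0↦4, 1↦6, 2↦10, 3↦0, 4↦4, 5↦6, 6↦1, 7↦6, 8↦5, 9↦4, 10↦9]  zeros at y ∈ {3}
  x = 7: [0↦7, 1↦0, 2↦6, 3↦9, 4↦4, 5↦8, 6↦5, 7↦1, 8↦2, 9↦3, 10↦10]  zeros at y ∈ {1}
  x = 8: [0↦4, 1↦3, 2↦4, 3↦2, 4↦3, 5↦2, 6↦5, 7↦7, 8↦3, 9↦10, 10↦1]  zeros at y ∈ ∅
  x = 9: [0↦1, 1↦10, 2↦10, 3↦7, 4↦7, 5↦5, 6↦7, 7↦8, 8↦3, 9↦9, 10↦10]  zeros at y ∈ ∅
  x = 10: [0↦4, 1↦5, 2↦8, 3↦8, 4↦0, 5↦1, 6↦6, 7↦10, 8↦8, 9↦6, 10↦10]  zeros at y ∈ {4}
Collecting zeros: affine points = {(0, 3), (1, 3), (2, 1), (3, 8), (4, 0), (4, 2), (5, 0), (6, 3), (7, 1), (10, 4)}.
Total count |C(F_11)_aff| = 10.


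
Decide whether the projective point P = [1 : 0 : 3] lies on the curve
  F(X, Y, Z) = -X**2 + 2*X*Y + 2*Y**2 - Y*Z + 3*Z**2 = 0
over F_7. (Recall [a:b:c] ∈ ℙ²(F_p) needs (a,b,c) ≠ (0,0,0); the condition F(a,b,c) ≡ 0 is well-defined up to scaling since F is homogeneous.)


F(1,0,3) ≡ 5 (mod 7); P is NOT on the curve.

Evaluate F(1, 0, 3) term-by-term (mod 7).
  -X**2 ↦ -1·1·1·1 = -1
  2*X*Y ↦ 2·1·0·1 = 0
  2*Y**2 ↦ 2·1·0·1 = 0
  -Y*Z ↦ -1·1·0·3 = 0
  3*Z**2 ↦ 3·1·1·9 = 27
Sum: F(1, 0, 3) = (-1) + (0) + (0) + (0) + (27) = 26.
Reducing mod 7: 26 ≡ 5 (mod 7).
Since F(a, b, c) ≡ 5 ≠ 0 (mod 7), P does NOT lie on the curve.


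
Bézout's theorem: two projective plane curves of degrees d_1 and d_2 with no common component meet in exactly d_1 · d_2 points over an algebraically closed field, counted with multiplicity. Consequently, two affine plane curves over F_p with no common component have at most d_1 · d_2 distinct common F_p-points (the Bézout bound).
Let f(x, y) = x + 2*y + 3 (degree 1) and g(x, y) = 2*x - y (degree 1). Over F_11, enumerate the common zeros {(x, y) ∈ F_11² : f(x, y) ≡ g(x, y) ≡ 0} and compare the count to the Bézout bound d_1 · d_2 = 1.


Common zeros: {(6, 1)}; count = 1; Bézout bound = 1.

deg(f) = 1, deg(g) = 1, so Bézout bound = 1.
Scan x ∈ F_11. For each x, list the y ∈ F_11 with f(x, y) ≡ 0 and those with g(x, y) ≡ 0 (mod 11); the common zeros in that column are the intersection.
  x = 0: f ≡ 0 at y ∈ {4}; g ≡ 0 at y ∈ {0}; common: ∅.
  x = 1: f ≡ 0 at y ∈ {9}; g ≡ 0 at y ∈ {2}; common: ∅.
  x = 2: f ≡ 0 at y ∈ {3}; g ≡ 0 at y ∈ {4}; common: ∅.
  x = 3: f ≡ 0 at y ∈ {8}; g ≡ 0 at y ∈ {6}; common: ∅.
  x = 4: f ≡ 0 at y ∈ {2}; g ≡ 0 at y ∈ {8}; common: ∅.
  x = 5: f ≡ 0 at y ∈ {7}; g ≡ 0 at y ∈ {10}; common: ∅.
  x = 6: f ≡ 0 at y ∈ {1}; g ≡ 0 at y ∈ {1}; common: {1}.
  x = 7: f ≡ 0 at y ∈ {6}; g ≡ 0 at y ∈ {3}; common: ∅.
  x = 8: f ≡ 0 at y ∈ {0}; g ≡ 0 at y ∈ {5}; common: ∅.
  x = 9: f ≡ 0 at y ∈ {5}; g ≡ 0 at y ∈ {7}; common: ∅.
  x = 10: f ≡ 0 at y ∈ {10}; g ≡ 0 at y ∈ {9}; common: ∅.
Collecting: common zeros = {(6, 1)}, so the count is 1.
Comparison with the Bézout bound: 1 ≤ 1 = deg(f)·deg(g), as expected for curves with no common component (the bound is attained).


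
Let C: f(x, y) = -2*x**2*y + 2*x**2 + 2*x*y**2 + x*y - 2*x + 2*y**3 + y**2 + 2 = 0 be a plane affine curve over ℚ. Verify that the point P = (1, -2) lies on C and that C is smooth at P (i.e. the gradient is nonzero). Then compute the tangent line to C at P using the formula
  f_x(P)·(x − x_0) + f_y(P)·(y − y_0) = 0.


Tangent line at P: 16*x + 11*y + 6 = 0.

Step 1: f(1, -2) = 0, so P lies on C.
Step 2: partial derivatives
  f_x(x, y) = -4*x*y + 4*x + 2*y**2 + y - 2, f_y(x, y) = -2*x**2 + 4*x*y + x + 6*y**2 + 2*y.
  f_x(P) = 16, f_y(P) = 11 (gradient nonzero, so P is smooth).
Step 3: tangent line at P: 16·(x − 1) + 11·(y − -2) = 0.
Expanding: 16*x + 11*y + 6 = 0.


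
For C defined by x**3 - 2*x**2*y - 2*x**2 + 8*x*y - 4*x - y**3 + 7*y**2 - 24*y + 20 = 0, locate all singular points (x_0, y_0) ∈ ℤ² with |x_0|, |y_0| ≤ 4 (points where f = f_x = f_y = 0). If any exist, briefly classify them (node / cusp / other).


Singular points: {(2, 2)}; classification: cusp.

Compute partial derivatives:
  f_x = 3*x**2 - 4*x*y - 4*x + 8*y - 4.
  f_y = -2*x**2 + 8*x - 3*y**2 + 14*y - 24.
Scan x_0 ∈ {−4, ..., 4}. For each x_0, f_y(x_0, y) is a polynomial in y; find its integer roots y ∈ {−4, ..., 4}, then test f_x and f at those candidates.
  x = -4: f_y(-4, y) = -3*y**2 + 14*y - 88; no integer root y with |y| ≤ 4.
  x = -3: f_y(-3, y) = -3*y**2 + 14*y - 66; no integer root y with |y| ≤ 4.
  x = -2: f_y(-2, y) = -3*y**2 + 14*y - 48; no integer root y with |y| ≤ 4.
  x = -1: f_y(-1, y) = -3*y**2 + 14*y - 34; no integer root y with |y| ≤ 4.
  x = 0: f_y(0, y) = -3*y**2 + 14*y - 24; no integer root y with |y| ≤ 4.
  x = 1: f_y(1, y) = -3*y**2 + 14*y - 18; no integer root y with |y| ≤ 4.
  x = 2: f_y(2, y) = -3*y**2 + 14*y - 16; vanishes at y ∈ {2}. (2, 2): f_x = 0, f = 0 — SINGULAR.
  x = 3: f_y(3, y) = -3*y**2 + 14*y - 18; no integer root y with |y| ≤ 4.
  x = 4: f_y(4, y) = -3*y**2 + 14*y - 24; no integer root y with |y| ≤ 4.
Only singular point on the grid: (2, 2).
Classify: substitute x = 2 + u, y = 2 + v and expand: f = u**3 - 2*u**2*v - v**3 + v**2.
No constant or linear terms (consistent with a singular point). Quadratic part: v**2. Cubic part: u**3 - 2*u**2*v - v**3.
The quadratic part v**2 is a perfect square, so there is a single (double) tangent line v = 0, i.e. y = 2. Restricting the cubic part to that line (v = 0) leaves u**3 ≠ 0, so f is not divisible by v and the branch is v² ≈ -u**3 to lowest order — this is a cusp.
Classification: cusp.
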